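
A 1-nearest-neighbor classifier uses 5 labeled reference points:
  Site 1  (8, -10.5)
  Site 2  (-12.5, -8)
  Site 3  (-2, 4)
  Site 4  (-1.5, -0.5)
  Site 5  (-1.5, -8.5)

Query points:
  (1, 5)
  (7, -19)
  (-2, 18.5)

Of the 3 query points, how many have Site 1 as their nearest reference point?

1

(1, 5) — d² to each: Site 1:289.25, Site 2:351.25, Site 3:10, Site 4:36.5, Site 5:188.5 → nearest is Site 3
(7, -19) — d² to each: Site 1:73.25, Site 2:501.25, Site 3:610, Site 4:414.5, Site 5:182.5 → nearest is Site 1
(-2, 18.5) — d² to each: Site 1:941, Site 2:812.5, Site 3:210.25, Site 4:361.25, Site 5:729.25 → nearest is Site 3
1 of the 3 points has Site 1 as nearest.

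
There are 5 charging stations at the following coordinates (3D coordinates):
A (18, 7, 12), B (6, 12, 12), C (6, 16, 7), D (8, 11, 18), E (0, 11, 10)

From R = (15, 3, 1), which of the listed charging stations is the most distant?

D

Compare squared distances (the ordering matches that of the actual distances):
|RA|² = (15−18)² + (3−7)² + (1−12)² = 9 + 16 + 121 = 146
|RB|² = (15−6)² + (3−12)² + (1−12)² = 81 + 81 + 121 = 283
|RC|² = (15−6)² + (3−16)² + (1−7)² = 81 + 169 + 36 = 286
|RD|² = (15−8)² + (3−11)² + (1−18)² = 49 + 64 + 289 = 402
|RE|² = (15−0)² + (3−11)² + (1−10)² = 225 + 64 + 81 = 370
The largest is to D.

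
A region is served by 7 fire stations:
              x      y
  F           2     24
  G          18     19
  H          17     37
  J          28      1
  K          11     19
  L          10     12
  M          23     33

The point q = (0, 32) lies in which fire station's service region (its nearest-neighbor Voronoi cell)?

Squared Euclidean distances:
|qF|² = (0−2)² + (32−24)² = 4 + 64 = 68
|qG|² = (0−18)² + (32−19)² = 324 + 169 = 493
|qH|² = (0−17)² + (32−37)² = 289 + 25 = 314
|qJ|² = (0−28)² + (32−1)² = 784 + 961 = 1745
|qK|² = (0−11)² + (32−19)² = 121 + 169 = 290
|qL|² = (0−10)² + (32−12)² = 100 + 400 = 500
|qM|² = (0−23)² + (32−33)² = 529 + 1 = 530
F is nearest.

F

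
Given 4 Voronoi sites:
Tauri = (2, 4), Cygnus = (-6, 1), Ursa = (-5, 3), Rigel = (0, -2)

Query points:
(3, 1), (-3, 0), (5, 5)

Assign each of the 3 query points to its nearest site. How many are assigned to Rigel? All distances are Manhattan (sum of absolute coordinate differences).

(3, 1) — d to each: Tauri:4, Cygnus:9, Ursa:10, Rigel:6 → nearest is Tauri
(-3, 0) — d to each: Tauri:9, Cygnus:4, Ursa:5, Rigel:5 → nearest is Cygnus
(5, 5) — d to each: Tauri:4, Cygnus:15, Ursa:12, Rigel:12 → nearest is Tauri
0 of the 3 points have Rigel as nearest.

0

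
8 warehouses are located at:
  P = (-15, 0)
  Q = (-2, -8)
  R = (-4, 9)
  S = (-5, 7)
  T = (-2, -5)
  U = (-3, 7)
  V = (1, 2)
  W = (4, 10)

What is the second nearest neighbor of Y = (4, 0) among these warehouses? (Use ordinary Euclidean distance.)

T

Since √ is increasing, it suffices to compare squared distances:
|YP|² = 361 + 0 = 361
|YQ|² = 36 + 64 = 100
|YR|² = 64 + 81 = 145
|YS|² = 81 + 49 = 130
|YT|² = 36 + 25 = 61
|YU|² = 49 + 49 = 98
|YV|² = 9 + 4 = 13
|YW|² = 0 + 100 = 100
Sorted ascending: V, T, U, … — the second-nearest is T.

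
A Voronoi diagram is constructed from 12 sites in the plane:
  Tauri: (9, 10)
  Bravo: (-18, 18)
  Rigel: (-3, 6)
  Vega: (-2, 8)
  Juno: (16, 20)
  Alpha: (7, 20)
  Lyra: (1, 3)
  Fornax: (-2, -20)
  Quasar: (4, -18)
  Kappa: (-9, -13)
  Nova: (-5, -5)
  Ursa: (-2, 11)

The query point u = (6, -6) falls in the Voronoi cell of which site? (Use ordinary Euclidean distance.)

Lyra

Compare squared distances (the ordering matches that of the actual distances):
d²(u, Tauri) = 9 + 256 = 265
d²(u, Bravo) = 576 + 576 = 1152
d²(u, Rigel) = 81 + 144 = 225
d²(u, Vega) = 64 + 196 = 260
d²(u, Juno) = 100 + 676 = 776
d²(u, Alpha) = 1 + 676 = 677
d²(u, Lyra) = 25 + 81 = 106
d²(u, Fornax) = 64 + 196 = 260
d²(u, Quasar) = 4 + 144 = 148
d²(u, Kappa) = 225 + 49 = 274
d²(u, Nova) = 121 + 1 = 122
d²(u, Ursa) = 64 + 289 = 353
Minimum is at Lyra.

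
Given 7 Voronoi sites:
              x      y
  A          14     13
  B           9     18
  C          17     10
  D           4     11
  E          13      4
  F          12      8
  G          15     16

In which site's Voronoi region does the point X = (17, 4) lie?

E

Squared Euclidean distances:
|XA|² = (17−14)² + (4−13)² = 9 + 81 = 90
|XB|² = (17−9)² + (4−18)² = 64 + 196 = 260
|XC|² = (17−17)² + (4−10)² = 0 + 36 = 36
|XD|² = (17−4)² + (4−11)² = 169 + 49 = 218
|XE|² = (17−13)² + (4−4)² = 16 + 0 = 16
|XF|² = (17−12)² + (4−8)² = 25 + 16 = 41
|XG|² = (17−15)² + (4−16)² = 4 + 144 = 148
E is nearest.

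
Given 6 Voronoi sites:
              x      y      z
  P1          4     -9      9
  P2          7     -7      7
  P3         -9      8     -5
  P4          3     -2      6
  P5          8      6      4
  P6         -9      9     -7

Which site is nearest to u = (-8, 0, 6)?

P4

Compare squared distances (the ordering matches that of the actual distances):
|uP1|² = (-8−4)² + (0−(-9))² + (6−9)² = 144 + 81 + 9 = 234
|uP2|² = (-8−7)² + (0−(-7))² + (6−7)² = 225 + 49 + 1 = 275
|uP3|² = (-8−(-9))² + (0−8)² + (6−(-5))² = 1 + 64 + 121 = 186
|uP4|² = (-8−3)² + (0−(-2))² + (6−6)² = 121 + 4 + 0 = 125
|uP5|² = (-8−8)² + (0−6)² + (6−4)² = 256 + 36 + 4 = 296
|uP6|² = (-8−(-9))² + (0−9)² + (6−(-7))² = 1 + 81 + 169 = 251
P4 is nearest.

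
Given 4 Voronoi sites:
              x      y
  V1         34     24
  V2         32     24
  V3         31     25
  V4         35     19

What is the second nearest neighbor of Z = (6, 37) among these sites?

V2

Compare squared distances (the ordering matches that of the actual distances):
|ZV1|² = (6−34)² + (37−24)² = 784 + 169 = 953
|ZV2|² = (6−32)² + (37−24)² = 676 + 169 = 845
|ZV3|² = (6−31)² + (37−25)² = 625 + 144 = 769
|ZV4|² = (6−35)² + (37−19)² = 841 + 324 = 1165
Sorted ascending: V3, V2, V1, … — the second-nearest is V2.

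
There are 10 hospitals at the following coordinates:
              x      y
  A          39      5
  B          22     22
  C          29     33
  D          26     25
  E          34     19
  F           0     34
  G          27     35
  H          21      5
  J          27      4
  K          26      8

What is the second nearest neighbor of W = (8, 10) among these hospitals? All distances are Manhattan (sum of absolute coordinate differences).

K

d(W,A) = 31 + 5 = 36
d(W,B) = 14 + 12 = 26
d(W,C) = 21 + 23 = 44
d(W,D) = 18 + 15 = 33
d(W,E) = 26 + 9 = 35
d(W,F) = 8 + 24 = 32
d(W,G) = 19 + 25 = 44
d(W,H) = 13 + 5 = 18
d(W,J) = 19 + 6 = 25
d(W,K) = 18 + 2 = 20
Sorted ascending: H, K, J, … — the second-nearest is K.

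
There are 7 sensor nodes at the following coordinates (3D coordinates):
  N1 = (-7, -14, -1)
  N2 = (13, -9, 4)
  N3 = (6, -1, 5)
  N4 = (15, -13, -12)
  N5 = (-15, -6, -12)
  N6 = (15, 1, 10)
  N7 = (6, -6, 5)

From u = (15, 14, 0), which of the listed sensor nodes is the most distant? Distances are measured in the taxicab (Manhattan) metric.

d(u,N1) = |15−(-7)| + |14−(-14)| + |0−(-1)| = 22 + 28 + 1 = 51
d(u,N2) = |15−13| + |14−(-9)| + |0−4| = 2 + 23 + 4 = 29
d(u,N3) = |15−6| + |14−(-1)| + |0−5| = 9 + 15 + 5 = 29
d(u,N4) = |15−15| + |14−(-13)| + |0−(-12)| = 0 + 27 + 12 = 39
d(u,N5) = |15−(-15)| + |14−(-6)| + |0−(-12)| = 30 + 20 + 12 = 62
d(u,N6) = |15−15| + |14−1| + |0−10| = 0 + 13 + 10 = 23
d(u,N7) = |15−6| + |14−(-6)| + |0−5| = 9 + 20 + 5 = 34
The largest is to N5.

N5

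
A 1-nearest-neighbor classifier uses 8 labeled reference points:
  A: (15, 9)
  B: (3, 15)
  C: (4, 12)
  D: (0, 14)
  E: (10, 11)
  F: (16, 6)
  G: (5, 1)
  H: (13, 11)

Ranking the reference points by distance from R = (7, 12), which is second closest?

Squared Euclidean distances:
|RA|² = (7−15)² + (12−9)² = 64 + 9 = 73
|RB|² = (7−3)² + (12−15)² = 16 + 9 = 25
|RC|² = (7−4)² + (12−12)² = 9 + 0 = 9
|RD|² = (7−0)² + (12−14)² = 49 + 4 = 53
|RE|² = (7−10)² + (12−11)² = 9 + 1 = 10
|RF|² = (7−16)² + (12−6)² = 81 + 36 = 117
|RG|² = (7−5)² + (12−1)² = 4 + 121 = 125
|RH|² = (7−13)² + (12−11)² = 36 + 1 = 37
Sorted ascending: C, E, B, … — the second-nearest is E.

E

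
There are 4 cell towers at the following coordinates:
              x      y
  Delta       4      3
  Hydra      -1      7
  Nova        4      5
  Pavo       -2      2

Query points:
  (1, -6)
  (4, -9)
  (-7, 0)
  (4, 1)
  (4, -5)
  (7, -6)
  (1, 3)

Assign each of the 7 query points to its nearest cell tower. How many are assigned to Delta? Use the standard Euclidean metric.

5

(1, -6) — d² to each: Delta:90, Hydra:173, Nova:130, Pavo:73 → nearest is Pavo
(4, -9) — d² to each: Delta:144, Hydra:281, Nova:196, Pavo:157 → nearest is Delta
(-7, 0) — d² to each: Delta:130, Hydra:85, Nova:146, Pavo:29 → nearest is Pavo
(4, 1) — d² to each: Delta:4, Hydra:61, Nova:16, Pavo:37 → nearest is Delta
(4, -5) — d² to each: Delta:64, Hydra:169, Nova:100, Pavo:85 → nearest is Delta
(7, -6) — d² to each: Delta:90, Hydra:233, Nova:130, Pavo:145 → nearest is Delta
(1, 3) — d² to each: Delta:9, Hydra:20, Nova:13, Pavo:10 → nearest is Delta
5 of the 7 points have Delta as nearest.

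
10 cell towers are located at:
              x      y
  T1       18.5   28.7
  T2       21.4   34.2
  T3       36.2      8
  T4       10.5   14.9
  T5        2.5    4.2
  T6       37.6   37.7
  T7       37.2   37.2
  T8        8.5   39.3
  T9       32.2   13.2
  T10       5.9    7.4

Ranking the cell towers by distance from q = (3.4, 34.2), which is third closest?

Squared Euclidean distances:
|qT1|² = (3.4−18.5)² + (34.2−28.7)² = 228.01 + 30.25 = 258.26
|qT2|² = (3.4−21.4)² + (34.2−34.2)² = 324 + 0 = 324
|qT3|² = (3.4−36.2)² + (34.2−8)² = 1075.84 + 686.44 = 1762.28
|qT4|² = (3.4−10.5)² + (34.2−14.9)² = 50.41 + 372.49 = 422.9
|qT5|² = (3.4−2.5)² + (34.2−4.2)² = 0.81 + 900 = 900.81
|qT6|² = (3.4−37.6)² + (34.2−37.7)² = 1169.64 + 12.25 = 1181.89
|qT7|² = (3.4−37.2)² + (34.2−37.2)² = 1142.44 + 9 = 1151.44
|qT8|² = (3.4−8.5)² + (34.2−39.3)² = 26.01 + 26.01 = 52.02
|qT9|² = (3.4−32.2)² + (34.2−13.2)² = 829.44 + 441 = 1270.44
d²(q, T10) = (3.4−5.9)² + (34.2−7.4)² = 6.25 + 718.24 = 724.49
Sorted ascending: T8, T1, T2, T4, … — the third-nearest is T2.

T2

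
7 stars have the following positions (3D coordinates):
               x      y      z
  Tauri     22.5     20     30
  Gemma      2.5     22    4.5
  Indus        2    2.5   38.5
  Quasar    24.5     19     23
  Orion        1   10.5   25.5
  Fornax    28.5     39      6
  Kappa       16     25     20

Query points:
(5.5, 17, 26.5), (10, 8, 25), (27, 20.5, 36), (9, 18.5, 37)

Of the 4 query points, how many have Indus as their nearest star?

(5.5, 17, 26.5) — d² to each: Tauri:310.25, Gemma:518, Indus:366.5, Quasar:377.25, Orion:63.5, Fornax:1433.25, Kappa:216.5 → nearest is Orion
(10, 8, 25) — d² to each: Tauri:325.25, Gemma:672.5, Indus:276.5, Quasar:335.25, Orion:87.5, Fornax:1664.25, Kappa:350 → nearest is Orion
(27, 20.5, 36) — d² to each: Tauri:56.5, Gemma:1594.75, Indus:955.25, Quasar:177.5, Orion:886.25, Fornax:1244.5, Kappa:397.25 → nearest is Tauri
(9, 18.5, 37) — d² to each: Tauri:233.5, Gemma:1110.75, Indus:307.25, Quasar:436.5, Orion:260.25, Fornax:1761.5, Kappa:380.25 → nearest is Tauri
0 of the 4 points have Indus as nearest.

0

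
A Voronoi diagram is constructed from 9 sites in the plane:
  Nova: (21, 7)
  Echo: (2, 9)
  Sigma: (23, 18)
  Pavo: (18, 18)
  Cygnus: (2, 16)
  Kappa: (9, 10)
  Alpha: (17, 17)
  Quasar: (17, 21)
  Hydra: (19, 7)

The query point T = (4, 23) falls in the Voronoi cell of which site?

Squared Euclidean distances:
d²(T, Nova) = 289 + 256 = 545
d²(T, Echo) = 4 + 196 = 200
d²(T, Sigma) = 361 + 25 = 386
d²(T, Pavo) = 196 + 25 = 221
d²(T, Cygnus) = 4 + 49 = 53
d²(T, Kappa) = 25 + 169 = 194
d²(T, Alpha) = 169 + 36 = 205
d²(T, Quasar) = 169 + 4 = 173
d²(T, Hydra) = 225 + 256 = 481
Cygnus is nearest.

Cygnus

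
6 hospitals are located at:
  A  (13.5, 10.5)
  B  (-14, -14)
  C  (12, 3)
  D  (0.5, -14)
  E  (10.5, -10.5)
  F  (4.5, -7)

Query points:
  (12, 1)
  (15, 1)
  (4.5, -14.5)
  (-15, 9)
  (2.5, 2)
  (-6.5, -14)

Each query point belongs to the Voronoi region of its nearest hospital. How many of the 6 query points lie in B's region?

1

(12, 1) — d² to each: A:92.5, B:901, C:4, D:357.25, E:134.5, F:120.25 → nearest is C
(15, 1) — d² to each: A:92.5, B:1066, C:13, D:435.25, E:152.5, F:174.25 → nearest is C
(4.5, -14.5) — d² to each: A:706, B:342.5, C:362.5, D:16.25, E:52, F:56.25 → nearest is D
(-15, 9) — d² to each: A:814.5, B:530, C:765, D:769.25, E:1030.5, F:636.25 → nearest is B
(2.5, 2) — d² to each: A:193.25, B:528.25, C:91.25, D:260, E:220.25, F:85 → nearest is F
(-6.5, -14) — d² to each: A:1000.25, B:56.25, C:631.25, D:49, E:301.25, F:170 → nearest is D
1 of the 6 points has B as nearest.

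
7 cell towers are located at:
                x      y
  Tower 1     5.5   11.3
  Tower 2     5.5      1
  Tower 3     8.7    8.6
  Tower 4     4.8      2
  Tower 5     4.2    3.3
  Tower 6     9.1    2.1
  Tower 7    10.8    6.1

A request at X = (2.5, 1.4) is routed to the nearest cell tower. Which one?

Tower 4

Since √ is increasing, it suffices to compare squared distances:
d²(X, Tower 1) = (2.5−5.5)² + (1.4−11.3)² = 9 + 98.01 = 107.01
d²(X, Tower 2) = (2.5−5.5)² + (1.4−1)² = 9 + 0.16 = 9.16
d²(X, Tower 3) = (2.5−8.7)² + (1.4−8.6)² = 38.44 + 51.84 = 90.28
d²(X, Tower 4) = (2.5−4.8)² + (1.4−2)² = 5.29 + 0.36 = 5.65
d²(X, Tower 5) = (2.5−4.2)² + (1.4−3.3)² = 2.89 + 3.61 = 6.5
d²(X, Tower 6) = (2.5−9.1)² + (1.4−2.1)² = 43.56 + 0.49 = 44.05
d²(X, Tower 7) = (2.5−10.8)² + (1.4−6.1)² = 68.89 + 22.09 = 90.98
The smallest is to Tower 4, so X lies in the Voronoi region of Tower 4.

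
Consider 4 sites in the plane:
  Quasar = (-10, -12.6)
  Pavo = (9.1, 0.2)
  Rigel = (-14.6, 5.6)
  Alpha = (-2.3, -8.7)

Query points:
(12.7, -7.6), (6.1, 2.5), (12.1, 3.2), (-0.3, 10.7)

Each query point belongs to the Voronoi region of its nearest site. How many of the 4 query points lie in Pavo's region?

(12.7, -7.6) — d² to each: Quasar:540.29, Pavo:73.8, Rigel:919.53, Alpha:226.21 → nearest is Pavo
(6.1, 2.5) — d² to each: Quasar:487.22, Pavo:14.29, Rigel:438.1, Alpha:196 → nearest is Pavo
(12.1, 3.2) — d² to each: Quasar:738.05, Pavo:18, Rigel:718.65, Alpha:348.97 → nearest is Pavo
(-0.3, 10.7) — d² to each: Quasar:636.98, Pavo:198.61, Rigel:230.5, Alpha:380.36 → nearest is Pavo
4 of the 4 points have Pavo as nearest.

4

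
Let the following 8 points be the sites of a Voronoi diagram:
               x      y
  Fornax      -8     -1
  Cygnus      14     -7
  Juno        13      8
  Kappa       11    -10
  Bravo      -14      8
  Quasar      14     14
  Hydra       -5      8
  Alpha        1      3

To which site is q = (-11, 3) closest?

Squared Euclidean distances:
d²(q, Fornax) = (-11−(-8))² + (3−(-1))² = 9 + 16 = 25
d²(q, Cygnus) = (-11−14)² + (3−(-7))² = 625 + 100 = 725
d²(q, Juno) = (-11−13)² + (3−8)² = 576 + 25 = 601
d²(q, Kappa) = (-11−11)² + (3−(-10))² = 484 + 169 = 653
d²(q, Bravo) = (-11−(-14))² + (3−8)² = 9 + 25 = 34
d²(q, Quasar) = (-11−14)² + (3−14)² = 625 + 121 = 746
d²(q, Hydra) = (-11−(-5))² + (3−8)² = 36 + 25 = 61
d²(q, Alpha) = (-11−1)² + (3−3)² = 144 + 0 = 144
Minimum is at Fornax.

Fornax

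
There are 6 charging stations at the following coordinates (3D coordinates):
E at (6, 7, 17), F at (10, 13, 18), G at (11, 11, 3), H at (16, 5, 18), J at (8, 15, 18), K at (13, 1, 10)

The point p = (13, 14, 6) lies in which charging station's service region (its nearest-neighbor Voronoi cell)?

Squared Euclidean distances:
|pE|² = (13−6)² + (14−7)² + (6−17)² = 49 + 49 + 121 = 219
|pF|² = (13−10)² + (14−13)² + (6−18)² = 9 + 1 + 144 = 154
|pG|² = (13−11)² + (14−11)² + (6−3)² = 4 + 9 + 9 = 22
|pH|² = (13−16)² + (14−5)² + (6−18)² = 9 + 81 + 144 = 234
|pJ|² = (13−8)² + (14−15)² + (6−18)² = 25 + 1 + 144 = 170
|pK|² = (13−13)² + (14−1)² + (6−10)² = 0 + 169 + 16 = 185
Minimum is at G.

G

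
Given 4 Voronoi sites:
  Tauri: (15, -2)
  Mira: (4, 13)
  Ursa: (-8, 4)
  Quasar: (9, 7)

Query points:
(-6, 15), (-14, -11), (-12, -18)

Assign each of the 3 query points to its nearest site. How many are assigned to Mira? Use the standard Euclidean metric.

(-6, 15) — d² to each: Tauri:730, Mira:104, Ursa:125, Quasar:289 → nearest is Mira
(-14, -11) — d² to each: Tauri:922, Mira:900, Ursa:261, Quasar:853 → nearest is Ursa
(-12, -18) — d² to each: Tauri:985, Mira:1217, Ursa:500, Quasar:1066 → nearest is Ursa
1 of the 3 points has Mira as nearest.

1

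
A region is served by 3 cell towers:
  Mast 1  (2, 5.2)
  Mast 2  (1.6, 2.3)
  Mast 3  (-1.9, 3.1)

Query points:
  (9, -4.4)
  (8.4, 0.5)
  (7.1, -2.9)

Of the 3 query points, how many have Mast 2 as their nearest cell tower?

(9, -4.4) — d² to each: Mast 1:141.16, Mast 2:99.65, Mast 3:175.06 → nearest is Mast 2
(8.4, 0.5) — d² to each: Mast 1:63.05, Mast 2:49.48, Mast 3:112.85 → nearest is Mast 2
(7.1, -2.9) — d² to each: Mast 1:91.62, Mast 2:57.29, Mast 3:117 → nearest is Mast 2
3 of the 3 points have Mast 2 as nearest.

3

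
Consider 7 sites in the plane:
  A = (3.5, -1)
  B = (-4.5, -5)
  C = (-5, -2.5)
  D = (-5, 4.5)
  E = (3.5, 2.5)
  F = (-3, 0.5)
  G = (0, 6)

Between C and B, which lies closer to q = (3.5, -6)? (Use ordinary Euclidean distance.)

Compare squared distances:
|qC|² = (3.5−(-5))² + (-6−(-2.5))² = 72.25 + 12.25 = 84.5
|qB|² = (3.5−(-4.5))² + (-6−(-5))² = 64 + 1 = 65
84.5 > 65, so B is closer.

B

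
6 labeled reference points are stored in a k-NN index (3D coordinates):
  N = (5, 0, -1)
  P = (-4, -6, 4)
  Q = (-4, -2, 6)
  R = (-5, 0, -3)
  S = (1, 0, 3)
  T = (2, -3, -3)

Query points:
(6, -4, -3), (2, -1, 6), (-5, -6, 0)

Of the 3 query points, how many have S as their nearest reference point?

(6, -4, -3) — d² to each: N:21, P:153, Q:185, R:137, S:77, T:17 → nearest is T
(2, -1, 6) — d² to each: N:59, P:65, Q:37, R:131, S:11, T:85 → nearest is S
(-5, -6, 0) — d² to each: N:137, P:17, Q:53, R:45, S:81, T:67 → nearest is P
1 of the 3 points has S as nearest.

1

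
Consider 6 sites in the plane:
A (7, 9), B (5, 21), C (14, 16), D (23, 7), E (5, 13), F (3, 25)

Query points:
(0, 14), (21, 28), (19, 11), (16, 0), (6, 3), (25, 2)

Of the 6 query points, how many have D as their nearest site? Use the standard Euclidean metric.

3

(0, 14) — d² to each: A:74, B:74, C:200, D:578, E:26, F:130 → nearest is E
(21, 28) — d² to each: A:557, B:305, C:193, D:445, E:481, F:333 → nearest is C
(19, 11) — d² to each: A:148, B:296, C:50, D:32, E:200, F:452 → nearest is D
(16, 0) — d² to each: A:162, B:562, C:260, D:98, E:290, F:794 → nearest is D
(6, 3) — d² to each: A:37, B:325, C:233, D:305, E:101, F:493 → nearest is A
(25, 2) — d² to each: A:373, B:761, C:317, D:29, E:521, F:1013 → nearest is D
3 of the 6 points have D as nearest.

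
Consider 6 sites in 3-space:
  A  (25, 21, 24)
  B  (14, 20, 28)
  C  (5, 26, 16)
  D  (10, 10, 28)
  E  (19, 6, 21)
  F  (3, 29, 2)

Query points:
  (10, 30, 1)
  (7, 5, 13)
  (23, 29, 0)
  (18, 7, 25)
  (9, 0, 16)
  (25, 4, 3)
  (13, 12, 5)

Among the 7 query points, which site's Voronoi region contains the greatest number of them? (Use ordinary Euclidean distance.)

E

(10, 30, 1) — d² to each: A:835, B:845, C:266, D:1129, E:1057, F:51 → nearest is F
(7, 5, 13) — d² to each: A:701, B:499, C:454, D:259, E:209, F:713 → nearest is E
(23, 29, 0) — d² to each: A:644, B:946, C:589, D:1314, E:986, F:404 → nearest is F
(18, 7, 25) — d² to each: A:246, B:194, C:611, D:82, E:18, F:1238 → nearest is E
(9, 0, 16) — d² to each: A:761, B:569, C:692, D:245, E:161, F:1073 → nearest is E
(25, 4, 3) — d² to each: A:730, B:1002, C:1053, D:886, E:364, F:1110 → nearest is E
(13, 12, 5) — d² to each: A:586, B:594, C:381, D:542, E:328, F:398 → nearest is E
Tally — E:5, F:2. E captures the most (5).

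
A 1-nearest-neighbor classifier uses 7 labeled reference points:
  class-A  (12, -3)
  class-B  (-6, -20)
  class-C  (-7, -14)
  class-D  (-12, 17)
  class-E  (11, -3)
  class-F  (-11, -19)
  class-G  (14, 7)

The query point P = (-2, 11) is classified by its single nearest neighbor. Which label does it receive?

class-D

Compare squared distances (the ordering matches that of the actual distances):
d²(P, class-A) = (-2−12)² + (11−(-3))² = 196 + 196 = 392
d²(P, class-B) = (-2−(-6))² + (11−(-20))² = 16 + 961 = 977
d²(P, class-C) = (-2−(-7))² + (11−(-14))² = 25 + 625 = 650
d²(P, class-D) = (-2−(-12))² + (11−17)² = 100 + 36 = 136
d²(P, class-E) = (-2−11)² + (11−(-3))² = 169 + 196 = 365
d²(P, class-F) = (-2−(-11))² + (11−(-19))² = 81 + 900 = 981
d²(P, class-G) = (-2−14)² + (11−7)² = 256 + 16 = 272
The smallest is to class-D, so P lies in the Voronoi region of class-D.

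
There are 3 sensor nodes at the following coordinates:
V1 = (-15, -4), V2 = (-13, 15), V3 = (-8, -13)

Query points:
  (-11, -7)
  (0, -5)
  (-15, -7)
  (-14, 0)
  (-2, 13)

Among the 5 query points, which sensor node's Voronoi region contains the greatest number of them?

V1

(-11, -7) — d² to each: V1:25, V2:488, V3:45 → nearest is V1
(0, -5) — d² to each: V1:226, V2:569, V3:128 → nearest is V3
(-15, -7) — d² to each: V1:9, V2:488, V3:85 → nearest is V1
(-14, 0) — d² to each: V1:17, V2:226, V3:205 → nearest is V1
(-2, 13) — d² to each: V1:458, V2:125, V3:712 → nearest is V2
Tally — V1:3, V2:1, V3:1. V1 captures the most (3).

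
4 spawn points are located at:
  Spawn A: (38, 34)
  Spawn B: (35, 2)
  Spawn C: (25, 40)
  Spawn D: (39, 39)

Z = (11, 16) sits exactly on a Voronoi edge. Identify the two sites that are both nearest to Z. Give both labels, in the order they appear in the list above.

Spawn B and Spawn C

Squared distances from Z to each site:
d²(Z, Spawn A) = 729 + 324 = 1053
d²(Z, Spawn B) = 576 + 196 = 772
d²(Z, Spawn C) = 196 + 576 = 772
d²(Z, Spawn D) = 784 + 529 = 1313
Z is equidistant from Spawn B and Spawn C (both at squared distance 772), and every other site is strictly farther — so Z lies on the Spawn B–Spawn C Voronoi edge.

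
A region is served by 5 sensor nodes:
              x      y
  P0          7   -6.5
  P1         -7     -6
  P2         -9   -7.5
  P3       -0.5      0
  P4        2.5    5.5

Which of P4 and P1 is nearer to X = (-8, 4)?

P1

Compare squared distances:
|XP4|² = (-8−2.5)² + (4−5.5)² = 110.25 + 2.25 = 112.5
|XP1|² = (-8−(-7))² + (4−(-6))² = 1 + 100 = 101
112.5 > 101, so P1 is closer.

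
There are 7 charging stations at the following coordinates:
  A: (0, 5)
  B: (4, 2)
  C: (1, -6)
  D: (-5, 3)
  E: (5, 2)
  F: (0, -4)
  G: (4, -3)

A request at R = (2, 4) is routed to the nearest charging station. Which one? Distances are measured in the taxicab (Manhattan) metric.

A

d(R,A) = |2−0| + |4−5| = 2 + 1 = 3
d(R,B) = |2−4| + |4−2| = 2 + 2 = 4
d(R,C) = |2−1| + |4−(-6)| = 1 + 10 = 11
d(R,D) = |2−(-5)| + |4−3| = 7 + 1 = 8
d(R,E) = |2−5| + |4−2| = 3 + 2 = 5
d(R,F) = |2−0| + |4−(-4)| = 2 + 8 = 10
d(R,G) = |2−4| + |4−(-3)| = 2 + 7 = 9
Minimum is at A.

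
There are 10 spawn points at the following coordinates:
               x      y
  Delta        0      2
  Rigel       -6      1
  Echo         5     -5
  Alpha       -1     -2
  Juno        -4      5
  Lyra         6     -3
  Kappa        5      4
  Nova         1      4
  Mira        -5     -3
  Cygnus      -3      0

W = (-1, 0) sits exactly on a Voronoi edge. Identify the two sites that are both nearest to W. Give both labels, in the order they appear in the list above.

Alpha and Cygnus

Squared distances from W to each site:
d²(W, Delta) = (-1−0)² + (0−2)² = 1 + 4 = 5
d²(W, Rigel) = (-1−(-6))² + (0−1)² = 25 + 1 = 26
d²(W, Echo) = (-1−5)² + (0−(-5))² = 36 + 25 = 61
d²(W, Alpha) = (-1−(-1))² + (0−(-2))² = 0 + 4 = 4
d²(W, Juno) = (-1−(-4))² + (0−5)² = 9 + 25 = 34
d²(W, Lyra) = (-1−6)² + (0−(-3))² = 49 + 9 = 58
d²(W, Kappa) = (-1−5)² + (0−4)² = 36 + 16 = 52
d²(W, Nova) = (-1−1)² + (0−4)² = 4 + 16 = 20
d²(W, Mira) = (-1−(-5))² + (0−(-3))² = 16 + 9 = 25
d²(W, Cygnus) = (-1−(-3))² + (0−0)² = 4 + 0 = 4
W is equidistant from Alpha and Cygnus (both at squared distance 4), and every other site is strictly farther — so W lies on the Alpha–Cygnus Voronoi edge.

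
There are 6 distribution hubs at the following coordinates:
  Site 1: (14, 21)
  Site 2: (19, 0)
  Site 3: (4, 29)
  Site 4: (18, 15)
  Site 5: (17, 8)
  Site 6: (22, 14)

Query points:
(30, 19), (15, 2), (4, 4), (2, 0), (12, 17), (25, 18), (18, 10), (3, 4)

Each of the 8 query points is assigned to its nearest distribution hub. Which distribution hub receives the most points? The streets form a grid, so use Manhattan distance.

Site 5

(30, 19) — d to each: Site 1:18, Site 2:30, Site 3:36, Site 4:16, Site 5:24, Site 6:13 → nearest is Site 6
(15, 2) — d to each: Site 1:20, Site 2:6, Site 3:38, Site 4:16, Site 5:8, Site 6:19 → nearest is Site 2
(4, 4) — d to each: Site 1:27, Site 2:19, Site 3:25, Site 4:25, Site 5:17, Site 6:28 → nearest is Site 5
(2, 0) — d to each: Site 1:33, Site 2:17, Site 3:31, Site 4:31, Site 5:23, Site 6:34 → nearest is Site 2
(12, 17) — d to each: Site 1:6, Site 2:24, Site 3:20, Site 4:8, Site 5:14, Site 6:13 → nearest is Site 1
(25, 18) — d to each: Site 1:14, Site 2:24, Site 3:32, Site 4:10, Site 5:18, Site 6:7 → nearest is Site 6
(18, 10) — d to each: Site 1:15, Site 2:11, Site 3:33, Site 4:5, Site 5:3, Site 6:8 → nearest is Site 5
(3, 4) — d to each: Site 1:28, Site 2:20, Site 3:26, Site 4:26, Site 5:18, Site 6:29 → nearest is Site 5
Tally — Site 1:1, Site 2:2, Site 5:3, Site 6:2. Site 5 captures the most (3).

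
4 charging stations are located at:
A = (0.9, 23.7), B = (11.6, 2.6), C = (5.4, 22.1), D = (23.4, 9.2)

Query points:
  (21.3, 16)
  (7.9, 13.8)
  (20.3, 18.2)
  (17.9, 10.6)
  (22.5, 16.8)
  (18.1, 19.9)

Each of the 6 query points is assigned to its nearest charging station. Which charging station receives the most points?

D

(21.3, 16) — d² to each: A:475.45, B:273.65, C:290.02, D:50.65 → nearest is D
(7.9, 13.8) — d² to each: A:147.01, B:139.13, C:75.14, D:261.41 → nearest is C
(20.3, 18.2) — d² to each: A:406.61, B:319.05, C:237.22, D:90.61 → nearest is D
(17.9, 10.6) — d² to each: A:460.61, B:103.69, C:288.5, D:32.21 → nearest is D
(22.5, 16.8) — d² to each: A:514.17, B:320.45, C:320.5, D:58.57 → nearest is D
(18.1, 19.9) — d² to each: A:310.28, B:341.54, C:166.13, D:142.58 → nearest is D
Tally — C:1, D:5. D captures the most (5).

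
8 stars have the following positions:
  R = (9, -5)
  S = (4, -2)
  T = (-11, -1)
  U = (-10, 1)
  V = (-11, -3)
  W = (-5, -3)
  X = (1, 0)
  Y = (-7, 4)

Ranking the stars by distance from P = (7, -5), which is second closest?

S

Since √ is increasing, it suffices to compare squared distances:
|PR|² = 4 + 0 = 4
|PS|² = 9 + 9 = 18
|PT|² = 324 + 16 = 340
|PU|² = 289 + 36 = 325
|PV|² = 324 + 4 = 328
|PW|² = 144 + 4 = 148
|PX|² = 36 + 25 = 61
|PY|² = 196 + 81 = 277
Sorted ascending: R, S, X, … — the second-nearest is S.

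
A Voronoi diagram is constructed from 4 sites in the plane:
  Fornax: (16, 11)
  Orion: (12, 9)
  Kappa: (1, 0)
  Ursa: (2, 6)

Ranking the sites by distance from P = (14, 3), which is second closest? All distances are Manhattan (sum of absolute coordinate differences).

Fornax

d(P, Fornax) = |14−16| + |3−11| = 2 + 8 = 10
d(P, Orion) = |14−12| + |3−9| = 2 + 6 = 8
d(P, Kappa) = |14−1| + |3−0| = 13 + 3 = 16
d(P, Ursa) = |14−2| + |3−6| = 12 + 3 = 15
Sorted ascending: Orion, Fornax, Ursa, … — the second-nearest is Fornax.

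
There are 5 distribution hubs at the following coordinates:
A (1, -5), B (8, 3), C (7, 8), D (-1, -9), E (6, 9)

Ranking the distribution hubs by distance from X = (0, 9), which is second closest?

C

Compare squared distances (the ordering matches that of the actual distances):
|XA|² = (0−1)² + (9−(-5))² = 1 + 196 = 197
|XB|² = (0−8)² + (9−3)² = 64 + 36 = 100
|XC|² = (0−7)² + (9−8)² = 49 + 1 = 50
|XD|² = (0−(-1))² + (9−(-9))² = 1 + 324 = 325
|XE|² = (0−6)² + (9−9)² = 36 + 0 = 36
Sorted ascending: E, C, B, … — the second-nearest is C.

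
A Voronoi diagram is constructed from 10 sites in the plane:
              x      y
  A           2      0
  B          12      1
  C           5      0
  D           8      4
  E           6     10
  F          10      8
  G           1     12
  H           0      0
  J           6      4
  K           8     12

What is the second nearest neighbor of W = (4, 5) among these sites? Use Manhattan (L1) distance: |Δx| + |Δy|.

D

d(W,A) = |4−2| + |5−0| = 2 + 5 = 7
d(W,B) = |4−12| + |5−1| = 8 + 4 = 12
d(W,C) = |4−5| + |5−0| = 1 + 5 = 6
d(W,D) = |4−8| + |5−4| = 4 + 1 = 5
d(W,E) = |4−6| + |5−10| = 2 + 5 = 7
d(W,F) = |4−10| + |5−8| = 6 + 3 = 9
d(W,G) = |4−1| + |5−12| = 3 + 7 = 10
d(W,H) = |4−0| + |5−0| = 4 + 5 = 9
d(W,J) = |4−6| + |5−4| = 2 + 1 = 3
d(W,K) = |4−8| + |5−12| = 4 + 7 = 11
Sorted ascending: J, D, C, … — the second-nearest is D.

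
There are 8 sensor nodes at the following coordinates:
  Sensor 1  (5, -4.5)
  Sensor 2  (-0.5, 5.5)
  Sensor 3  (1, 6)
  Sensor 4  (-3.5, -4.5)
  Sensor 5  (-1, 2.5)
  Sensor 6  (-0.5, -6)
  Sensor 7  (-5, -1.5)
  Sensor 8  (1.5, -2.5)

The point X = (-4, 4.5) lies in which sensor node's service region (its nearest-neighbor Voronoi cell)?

Compare squared distances (the ordering matches that of the actual distances):
d²(X, Sensor 1) = (-4−5)² + (4.5−(-4.5))² = 81 + 81 = 162
d²(X, Sensor 2) = (-4−(-0.5))² + (4.5−5.5)² = 12.25 + 1 = 13.25
d²(X, Sensor 3) = (-4−1)² + (4.5−6)² = 25 + 2.25 = 27.25
d²(X, Sensor 4) = (-4−(-3.5))² + (4.5−(-4.5))² = 0.25 + 81 = 81.25
d²(X, Sensor 5) = (-4−(-1))² + (4.5−2.5)² = 9 + 4 = 13
d²(X, Sensor 6) = (-4−(-0.5))² + (4.5−(-6))² = 12.25 + 110.25 = 122.5
d²(X, Sensor 7) = (-4−(-5))² + (4.5−(-1.5))² = 1 + 36 = 37
d²(X, Sensor 8) = (-4−1.5)² + (4.5−(-2.5))² = 30.25 + 49 = 79.25
Minimum is at Sensor 5.

Sensor 5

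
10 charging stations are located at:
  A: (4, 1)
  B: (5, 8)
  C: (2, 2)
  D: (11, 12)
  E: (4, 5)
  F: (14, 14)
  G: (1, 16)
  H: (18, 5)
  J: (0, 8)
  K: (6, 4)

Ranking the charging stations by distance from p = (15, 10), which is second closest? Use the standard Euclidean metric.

D

Squared Euclidean distances:
|pA|² = 121 + 81 = 202
|pB|² = 100 + 4 = 104
|pC|² = 169 + 64 = 233
|pD|² = 16 + 4 = 20
|pE|² = 121 + 25 = 146
|pF|² = 1 + 16 = 17
|pG|² = 196 + 36 = 232
|pH|² = 9 + 25 = 34
|pJ|² = 225 + 4 = 229
|pK|² = 81 + 36 = 117
Sorted ascending: F, D, H, … — the second-nearest is D.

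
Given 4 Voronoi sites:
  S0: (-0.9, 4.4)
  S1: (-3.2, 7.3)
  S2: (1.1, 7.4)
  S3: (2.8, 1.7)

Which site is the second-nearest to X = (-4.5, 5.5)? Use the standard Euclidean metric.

Since √ is increasing, it suffices to compare squared distances:
|XS0|² = (-4.5−(-0.9))² + (5.5−4.4)² = 12.96 + 1.21 = 14.17
|XS1|² = (-4.5−(-3.2))² + (5.5−7.3)² = 1.69 + 3.24 = 4.93
|XS2|² = (-4.5−1.1)² + (5.5−7.4)² = 31.36 + 3.61 = 34.97
|XS3|² = (-4.5−2.8)² + (5.5−1.7)² = 53.29 + 14.44 = 67.73
Sorted ascending: S1, S0, S2, … — the second-nearest is S0.

S0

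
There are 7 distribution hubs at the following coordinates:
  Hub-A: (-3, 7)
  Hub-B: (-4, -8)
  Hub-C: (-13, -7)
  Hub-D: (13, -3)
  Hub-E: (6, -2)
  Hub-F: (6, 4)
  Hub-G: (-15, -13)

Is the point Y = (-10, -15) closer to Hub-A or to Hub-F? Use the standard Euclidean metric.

Hub-A

Compare squared distances:
d²(Y, Hub-A) = (-10−(-3))² + (-15−7)² = 49 + 484 = 533
d²(Y, Hub-F) = (-10−6)² + (-15−4)² = 256 + 361 = 617
533 < 617, so Hub-A is closer.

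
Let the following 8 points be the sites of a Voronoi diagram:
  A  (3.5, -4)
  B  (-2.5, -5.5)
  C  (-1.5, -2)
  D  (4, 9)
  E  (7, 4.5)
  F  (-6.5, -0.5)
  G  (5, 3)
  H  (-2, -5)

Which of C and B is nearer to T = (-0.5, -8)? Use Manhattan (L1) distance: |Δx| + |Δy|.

B

d(T,C) = |-0.5−(-1.5)| + |-8−(-2)| = 1 + 6 = 7
d(T,B) = |-0.5−(-2.5)| + |-8−(-5.5)| = 2 + 2.5 = 4.5
7 > 4.5, so B is closer.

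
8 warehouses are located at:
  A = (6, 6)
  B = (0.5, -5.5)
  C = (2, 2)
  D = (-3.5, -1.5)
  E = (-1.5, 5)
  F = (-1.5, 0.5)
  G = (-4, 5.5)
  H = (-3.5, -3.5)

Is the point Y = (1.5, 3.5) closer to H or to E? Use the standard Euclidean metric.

E

Compare squared distances:
|YH|² = (1.5−(-3.5))² + (3.5−(-3.5))² = 25 + 49 = 74
|YE|² = (1.5−(-1.5))² + (3.5−5)² = 9 + 2.25 = 11.25
74 > 11.25, so E is closer.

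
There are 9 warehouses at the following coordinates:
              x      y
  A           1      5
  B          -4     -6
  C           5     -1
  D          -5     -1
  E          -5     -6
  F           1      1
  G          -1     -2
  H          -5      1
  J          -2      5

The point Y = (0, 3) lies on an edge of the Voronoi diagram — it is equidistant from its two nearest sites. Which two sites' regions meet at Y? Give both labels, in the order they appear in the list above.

Squared distances from Y to each site:
|YA|² = 1 + 4 = 5
|YB|² = 16 + 81 = 97
|YC|² = 25 + 16 = 41
|YD|² = 25 + 16 = 41
|YE|² = 25 + 81 = 106
|YF|² = 1 + 4 = 5
|YG|² = 1 + 25 = 26
|YH|² = 25 + 4 = 29
|YJ|² = 4 + 4 = 8
Y is equidistant from A and F (both at squared distance 5), and every other site is strictly farther — so Y lies on the A–F Voronoi edge.

A and F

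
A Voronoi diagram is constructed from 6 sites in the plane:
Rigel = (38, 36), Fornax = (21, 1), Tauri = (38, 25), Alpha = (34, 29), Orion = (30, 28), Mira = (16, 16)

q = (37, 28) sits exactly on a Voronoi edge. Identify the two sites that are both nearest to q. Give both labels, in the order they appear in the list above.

Squared distances from q to each site:
d²(q, Rigel) = (37−38)² + (28−36)² = 1 + 64 = 65
d²(q, Fornax) = (37−21)² + (28−1)² = 256 + 729 = 985
d²(q, Tauri) = (37−38)² + (28−25)² = 1 + 9 = 10
d²(q, Alpha) = (37−34)² + (28−29)² = 9 + 1 = 10
d²(q, Orion) = (37−30)² + (28−28)² = 49 + 0 = 49
d²(q, Mira) = (37−16)² + (28−16)² = 441 + 144 = 585
q is equidistant from Tauri and Alpha (both at squared distance 10), and every other site is strictly farther — so q lies on the Tauri–Alpha Voronoi edge.

Tauri and Alpha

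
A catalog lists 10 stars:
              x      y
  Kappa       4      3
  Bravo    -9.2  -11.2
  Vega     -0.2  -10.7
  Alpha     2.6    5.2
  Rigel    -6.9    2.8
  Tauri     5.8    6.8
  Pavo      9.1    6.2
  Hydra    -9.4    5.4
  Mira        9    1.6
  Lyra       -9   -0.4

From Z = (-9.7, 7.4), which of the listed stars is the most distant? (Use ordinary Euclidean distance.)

Vega

Compare squared distances (the ordering matches that of the actual distances):
d²(Z, Kappa) = 187.69 + 19.36 = 207.05
d²(Z, Bravo) = 0.25 + 345.96 = 346.21
d²(Z, Vega) = 90.25 + 327.61 = 417.86
d²(Z, Alpha) = 151.29 + 4.84 = 156.13
d²(Z, Rigel) = 7.84 + 21.16 = 29
d²(Z, Tauri) = 240.25 + 0.36 = 240.61
d²(Z, Pavo) = 353.44 + 1.44 = 354.88
d²(Z, Hydra) = 0.09 + 4 = 4.09
d²(Z, Mira) = 349.69 + 33.64 = 383.33
d²(Z, Lyra) = 0.49 + 60.84 = 61.33
The largest is to Vega.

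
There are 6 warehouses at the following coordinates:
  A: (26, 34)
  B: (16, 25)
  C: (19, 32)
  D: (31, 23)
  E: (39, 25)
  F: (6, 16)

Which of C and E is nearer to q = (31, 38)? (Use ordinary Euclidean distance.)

C

Compare squared distances:
|qC|² = (31−19)² + (38−32)² = 144 + 36 = 180
|qE|² = (31−39)² + (38−25)² = 64 + 169 = 233
180 < 233, so C is closer.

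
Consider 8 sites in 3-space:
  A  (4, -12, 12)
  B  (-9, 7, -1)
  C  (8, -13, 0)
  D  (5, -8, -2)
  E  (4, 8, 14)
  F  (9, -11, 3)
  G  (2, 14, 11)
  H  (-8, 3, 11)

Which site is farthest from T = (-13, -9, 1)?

Since √ is increasing, it suffices to compare squared distances:
|TA|² = 289 + 9 + 121 = 419
|TB|² = 16 + 256 + 4 = 276
|TC|² = 441 + 16 + 1 = 458
|TD|² = 324 + 1 + 9 = 334
|TE|² = 289 + 289 + 169 = 747
|TF|² = 484 + 4 + 4 = 492
|TG|² = 225 + 529 + 100 = 854
|TH|² = 25 + 144 + 100 = 269
The largest is to G.

G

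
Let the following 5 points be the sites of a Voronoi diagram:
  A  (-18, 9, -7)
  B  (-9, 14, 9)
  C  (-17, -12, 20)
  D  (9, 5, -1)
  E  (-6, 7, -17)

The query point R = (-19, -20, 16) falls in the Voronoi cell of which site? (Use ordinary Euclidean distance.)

Compare squared distances (the ordering matches that of the actual distances):
|RA|² = (-19−(-18))² + (-20−9)² + (16−(-7))² = 1 + 841 + 529 = 1371
|RB|² = (-19−(-9))² + (-20−14)² + (16−9)² = 100 + 1156 + 49 = 1305
|RC|² = (-19−(-17))² + (-20−(-12))² + (16−20)² = 4 + 64 + 16 = 84
|RD|² = (-19−9)² + (-20−5)² + (16−(-1))² = 784 + 625 + 289 = 1698
|RE|² = (-19−(-6))² + (-20−7)² + (16−(-17))² = 169 + 729 + 1089 = 1987
The smallest is to C, so R lies in the Voronoi region of C.

C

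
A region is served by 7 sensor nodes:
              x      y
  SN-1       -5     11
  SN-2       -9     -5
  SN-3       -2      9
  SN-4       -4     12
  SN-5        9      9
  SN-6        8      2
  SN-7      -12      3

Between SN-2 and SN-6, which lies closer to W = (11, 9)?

Compare squared distances:
d²(W, SN-2) = (11−(-9))² + (9−(-5))² = 400 + 196 = 596
d²(W, SN-6) = (11−8)² + (9−2)² = 9 + 49 = 58
596 > 58, so SN-6 is closer.

SN-6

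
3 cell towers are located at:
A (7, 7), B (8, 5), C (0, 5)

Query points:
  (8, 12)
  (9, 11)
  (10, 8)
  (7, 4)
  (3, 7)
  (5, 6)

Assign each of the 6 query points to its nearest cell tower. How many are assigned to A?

(8, 12) — d² to each: A:26, B:49, C:113 → nearest is A
(9, 11) — d² to each: A:20, B:37, C:117 → nearest is A
(10, 8) — d² to each: A:10, B:13, C:109 → nearest is A
(7, 4) — d² to each: A:9, B:2, C:50 → nearest is B
(3, 7) — d² to each: A:16, B:29, C:13 → nearest is C
(5, 6) — d² to each: A:5, B:10, C:26 → nearest is A
4 of the 6 points have A as nearest.

4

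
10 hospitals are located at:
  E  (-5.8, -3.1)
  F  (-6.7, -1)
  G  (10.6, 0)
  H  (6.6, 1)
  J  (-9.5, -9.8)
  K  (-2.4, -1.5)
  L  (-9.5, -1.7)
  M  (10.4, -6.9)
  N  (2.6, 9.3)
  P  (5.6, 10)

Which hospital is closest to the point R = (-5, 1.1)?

Squared Euclidean distances:
|RE|² = (-5−(-5.8))² + (1.1−(-3.1))² = 0.64 + 17.64 = 18.28
|RF|² = (-5−(-6.7))² + (1.1−(-1))² = 2.89 + 4.41 = 7.3
|RG|² = (-5−10.6)² + (1.1−0)² = 243.36 + 1.21 = 244.57
|RH|² = (-5−6.6)² + (1.1−1)² = 134.56 + 0.01 = 134.57
|RJ|² = (-5−(-9.5))² + (1.1−(-9.8))² = 20.25 + 118.81 = 139.06
|RK|² = (-5−(-2.4))² + (1.1−(-1.5))² = 6.76 + 6.76 = 13.52
|RL|² = (-5−(-9.5))² + (1.1−(-1.7))² = 20.25 + 7.84 = 28.09
|RM|² = (-5−10.4)² + (1.1−(-6.9))² = 237.16 + 64 = 301.16
|RN|² = (-5−2.6)² + (1.1−9.3)² = 57.76 + 67.24 = 125
|RP|² = (-5−5.6)² + (1.1−10)² = 112.36 + 79.21 = 191.57
The smallest is to F, so R lies in the Voronoi region of F.

F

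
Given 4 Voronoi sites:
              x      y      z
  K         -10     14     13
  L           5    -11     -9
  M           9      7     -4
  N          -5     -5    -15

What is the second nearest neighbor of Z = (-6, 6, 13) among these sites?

M

Compare squared distances (the ordering matches that of the actual distances):
|ZK|² = (-6−(-10))² + (6−14)² + (13−13)² = 16 + 64 + 0 = 80
|ZL|² = (-6−5)² + (6−(-11))² + (13−(-9))² = 121 + 289 + 484 = 894
|ZM|² = (-6−9)² + (6−7)² + (13−(-4))² = 225 + 1 + 289 = 515
|ZN|² = (-6−(-5))² + (6−(-5))² + (13−(-15))² = 1 + 121 + 784 = 906
Sorted ascending: K, M, L, … — the second-nearest is M.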